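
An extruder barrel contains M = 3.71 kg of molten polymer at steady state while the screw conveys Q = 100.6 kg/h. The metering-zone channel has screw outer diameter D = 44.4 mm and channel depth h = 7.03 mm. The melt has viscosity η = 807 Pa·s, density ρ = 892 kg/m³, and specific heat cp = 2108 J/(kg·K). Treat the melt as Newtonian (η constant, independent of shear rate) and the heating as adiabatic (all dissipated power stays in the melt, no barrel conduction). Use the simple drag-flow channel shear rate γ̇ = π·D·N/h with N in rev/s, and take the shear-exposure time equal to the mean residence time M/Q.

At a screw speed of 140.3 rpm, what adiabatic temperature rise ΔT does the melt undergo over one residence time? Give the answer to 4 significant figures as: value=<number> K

value=122.7 K

Throughput in SI: Q_s = 100.6 kg/h ÷ 3600 s/h = 0.0279444 kg/s
t_res = M / Q_s = 3.71 / 0.0279444 = 132.763 s
Geometry in metres: D = 44.4 mm → 0.0444 m, h = 7.03 mm → 0.00703 m; screw speed N = 140.3 rpm = 2.33833 rev/s
Shear rate: γ̇ = πDN/h = π·0.0444·2.33833/0.00703 = 46.3964 s⁻¹
ΔT = η·γ̇²·t_res/(ρ·cp) = [807 × 46.3964² × 132.763] / [892 × 2108] = 122.655 K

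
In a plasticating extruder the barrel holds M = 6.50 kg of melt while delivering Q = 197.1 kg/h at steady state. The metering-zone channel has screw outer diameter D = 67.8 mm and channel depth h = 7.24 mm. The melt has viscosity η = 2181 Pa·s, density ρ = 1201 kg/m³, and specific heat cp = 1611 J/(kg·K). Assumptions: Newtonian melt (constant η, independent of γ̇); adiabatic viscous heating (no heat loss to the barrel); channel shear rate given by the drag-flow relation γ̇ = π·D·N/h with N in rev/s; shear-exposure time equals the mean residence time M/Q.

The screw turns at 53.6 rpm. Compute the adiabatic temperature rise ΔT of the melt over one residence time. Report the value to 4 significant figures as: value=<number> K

Convert throughput: Q = 197.1 kg/h = 197.1/3600 = 0.05475 kg/s
t_res = M / Q_s = 6.50 / 0.05475 = 118.721 s
Geometry in metres: D = 67.8 mm → 0.0678 m, h = 7.24 mm → 0.00724 m; screw speed N = 53.6 rpm = 0.893333 rev/s
γ̇ = π·D·N / h = π · 0.0678 · 0.893333 / 0.00724 = 26.2818 s⁻¹
ΔT = η·γ̇²·t_res/(ρ·cp) = [2181 × 26.2818² × 118.721] / [1201 × 1611] = 92.439 K

value=92.44 K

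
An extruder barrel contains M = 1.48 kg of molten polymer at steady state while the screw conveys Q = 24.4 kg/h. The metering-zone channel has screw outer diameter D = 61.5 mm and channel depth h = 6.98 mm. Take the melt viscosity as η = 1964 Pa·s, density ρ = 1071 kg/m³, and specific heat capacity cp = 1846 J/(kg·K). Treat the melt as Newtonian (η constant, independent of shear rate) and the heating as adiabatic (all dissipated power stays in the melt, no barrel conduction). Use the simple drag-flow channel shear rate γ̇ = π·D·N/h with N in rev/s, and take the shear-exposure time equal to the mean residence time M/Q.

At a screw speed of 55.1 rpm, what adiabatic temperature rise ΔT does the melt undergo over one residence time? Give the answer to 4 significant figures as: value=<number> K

Convert throughput: Q = 24.4 kg/h = 24.4/3600 = 0.00677778 kg/s
Mean residence time: t_res = M/Q_s = 1.48 kg / 0.00677778 kg/s = 218.361 s
Geometry in metres: D = 61.5 mm → 0.0615 m, h = 6.98 mm → 0.00698 m; screw speed N = 55.1 rpm = 0.918333 rev/s
Shear rate: γ̇ = πDN/h = π·0.0615·0.918333/0.00698 = 25.4197 s⁻¹
ΔT = η·γ̇²·t_res / (ρ·cp) = 1964 · (25.4197)² · 218.361 / (1071 · 1846) = 140.163 K

value=140.2 K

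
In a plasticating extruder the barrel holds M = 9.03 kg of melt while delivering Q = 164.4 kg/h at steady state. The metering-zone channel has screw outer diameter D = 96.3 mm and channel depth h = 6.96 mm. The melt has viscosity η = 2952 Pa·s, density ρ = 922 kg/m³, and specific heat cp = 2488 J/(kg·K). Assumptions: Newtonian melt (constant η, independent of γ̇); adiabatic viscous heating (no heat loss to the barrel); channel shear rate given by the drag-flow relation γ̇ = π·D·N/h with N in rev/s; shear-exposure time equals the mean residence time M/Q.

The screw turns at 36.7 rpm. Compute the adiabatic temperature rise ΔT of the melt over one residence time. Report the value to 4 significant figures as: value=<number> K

value=179.9 K

Q_s = Q / 3600 = 164.4 / 3600 = 0.0456667 kg/s
t_res = M / Q_s = 9.03 ÷ 0.0456667 = 197.737 s
D = 96.3 mm = 0.0963 m;  h = 6.96 mm = 0.00696 m;  N = 36.7 rpm / 60 = 0.611667 rev/s
γ̇ = π D N / h = (π)(0.0963)(0.611667) / 0.00696 = 26.5878 s⁻¹
ΔT = η·γ̇²·t_res / (ρ·cp) = 2952 · (26.5878)² · 197.737 / (922 · 2488) = 179.882 K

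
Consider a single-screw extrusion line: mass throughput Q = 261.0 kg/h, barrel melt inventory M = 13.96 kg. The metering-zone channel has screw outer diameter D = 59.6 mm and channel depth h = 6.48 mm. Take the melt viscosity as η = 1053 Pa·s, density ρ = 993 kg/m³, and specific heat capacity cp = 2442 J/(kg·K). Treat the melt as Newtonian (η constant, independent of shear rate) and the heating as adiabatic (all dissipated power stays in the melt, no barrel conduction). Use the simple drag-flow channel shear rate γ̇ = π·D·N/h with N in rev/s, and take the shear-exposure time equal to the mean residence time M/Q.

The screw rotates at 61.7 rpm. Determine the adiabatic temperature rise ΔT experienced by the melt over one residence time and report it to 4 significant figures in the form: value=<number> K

value=73.82 K

Q_s = Q / 3600 = 261.0 / 3600 = 0.0725 kg/s
Mean residence time: t_res = M/Q_s = 13.96 kg / 0.0725 kg/s = 192.552 s
Geometry in metres: D = 59.6 mm → 0.0596 m, h = 6.48 mm → 0.00648 m; screw speed N = 61.7 rpm = 1.02833 rev/s
γ̇ = π·D·N / h = π · 0.0596 · 1.02833 / 0.00648 = 29.7136 s⁻¹
Adiabatic rise: ΔT = η γ̇² t_res / (ρ cp) = 1053·(29.7136)²·192.552 / (993·2442) = 73.8229 K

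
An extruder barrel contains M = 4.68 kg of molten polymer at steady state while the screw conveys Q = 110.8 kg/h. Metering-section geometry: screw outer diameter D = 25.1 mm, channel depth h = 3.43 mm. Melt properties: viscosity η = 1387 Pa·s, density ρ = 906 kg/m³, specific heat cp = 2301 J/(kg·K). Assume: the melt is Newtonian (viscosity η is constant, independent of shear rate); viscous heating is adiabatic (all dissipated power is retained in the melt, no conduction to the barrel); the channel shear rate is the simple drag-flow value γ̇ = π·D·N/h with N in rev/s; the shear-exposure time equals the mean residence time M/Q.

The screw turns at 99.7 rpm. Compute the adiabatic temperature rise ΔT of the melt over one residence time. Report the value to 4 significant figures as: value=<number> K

Q_s = Q / 3600 = 110.8 / 3600 = 0.0307778 kg/s
t_res = M / Q_s = 4.68 / 0.0307778 = 152.058 s
Geometry in metres: D = 25.1 mm → 0.0251 m, h = 3.43 mm → 0.00343 m; screw speed N = 99.7 rpm = 1.66167 rev/s
γ̇ = π D N / h = (π)(0.0251)(1.66167) / 0.00343 = 38.2009 s⁻¹
Adiabatic rise: ΔT = η γ̇² t_res / (ρ cp) = 1387·(38.2009)²·152.058 / (906·2301) = 147.634 K

value=147.6 K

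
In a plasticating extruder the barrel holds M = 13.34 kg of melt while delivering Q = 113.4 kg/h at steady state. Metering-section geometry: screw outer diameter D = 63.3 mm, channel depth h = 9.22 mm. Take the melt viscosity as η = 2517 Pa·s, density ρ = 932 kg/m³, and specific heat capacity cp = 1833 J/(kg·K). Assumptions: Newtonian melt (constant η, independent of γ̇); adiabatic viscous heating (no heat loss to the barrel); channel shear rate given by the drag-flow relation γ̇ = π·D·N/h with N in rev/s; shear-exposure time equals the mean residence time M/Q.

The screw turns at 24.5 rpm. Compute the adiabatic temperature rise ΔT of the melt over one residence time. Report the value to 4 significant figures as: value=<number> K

value=48.40 K

Convert throughput: Q = 113.4 kg/h = 113.4/3600 = 0.0315 kg/s
t_res = M / Q_s = 13.34 / 0.0315 = 423.492 s
Convert to SI: D = 0.0633 m, h = 0.00922 m, N = 24.5/60 = 0.408333 rev/s
γ̇ = π D N / h = (π)(0.0633)(0.408333) / 0.00922 = 8.80719 s⁻¹
ΔT = η·γ̇²·t_res / (ρ·cp) = 2517 · (8.80719)² · 423.492 / (932 · 1833) = 48.3977 K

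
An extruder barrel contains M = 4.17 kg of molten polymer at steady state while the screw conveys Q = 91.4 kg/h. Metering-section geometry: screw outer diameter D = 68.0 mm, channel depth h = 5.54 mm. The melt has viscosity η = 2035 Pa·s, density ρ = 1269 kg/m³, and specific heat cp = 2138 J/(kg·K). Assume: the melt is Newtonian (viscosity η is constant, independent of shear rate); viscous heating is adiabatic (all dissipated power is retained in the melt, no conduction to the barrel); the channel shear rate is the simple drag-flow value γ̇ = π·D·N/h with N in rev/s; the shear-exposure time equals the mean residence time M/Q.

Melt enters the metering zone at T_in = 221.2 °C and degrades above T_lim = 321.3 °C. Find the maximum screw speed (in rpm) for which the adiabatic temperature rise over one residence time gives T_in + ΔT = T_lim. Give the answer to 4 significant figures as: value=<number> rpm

Convert throughput: Q = 91.4 kg/h = 91.4/3600 = 0.0253889 kg/s
t_res = M / Q_s = 4.17 ÷ 0.0253889 = 164.245 s
Geometry in SI: D = 68.0 mm → 0.068 m, h = 5.54 mm → 0.00554 m
ΔT_a = T_lim − T_in = 321.3 − 221.2 = 100.1 K
γ̇_max² = ΔT_a·ρ·cp/(η·t_res) = 100.1·1269·2138/(2035·164.245) = 812.544 s⁻²
γ̇_max = √812.544 = 28.5051 s⁻¹
N_max = γ̇_max·h / (π·D) = 28.5051 · 0.00554 / (π · 0.068) = 0.739221 rev/s = 44.3533 rpm

value=44.35 rpm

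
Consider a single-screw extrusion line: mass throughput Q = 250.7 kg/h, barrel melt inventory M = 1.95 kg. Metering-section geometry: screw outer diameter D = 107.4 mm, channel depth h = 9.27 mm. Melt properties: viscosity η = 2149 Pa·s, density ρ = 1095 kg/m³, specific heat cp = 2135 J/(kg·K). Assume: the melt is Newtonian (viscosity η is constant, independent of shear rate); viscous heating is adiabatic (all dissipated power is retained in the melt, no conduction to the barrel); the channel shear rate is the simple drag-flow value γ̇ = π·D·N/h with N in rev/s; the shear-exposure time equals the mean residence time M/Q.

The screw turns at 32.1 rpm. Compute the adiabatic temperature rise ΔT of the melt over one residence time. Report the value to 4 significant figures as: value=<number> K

Throughput in SI: Q_s = 250.7 kg/h ÷ 3600 s/h = 0.0696389 kg/s
Mean residence time: t_res = M/Q_s = 1.95 kg / 0.0696389 kg/s = 28.0016 s
D = 107.4 mm = 0.1074 m;  h = 9.27 mm = 0.00927 m;  N = 32.1 rpm / 60 = 0.535 rev/s
γ̇ = π·D·N / h = π · 0.1074 · 0.535 / 0.00927 = 19.4728 s⁻¹
ΔT = η·γ̇²·t_res / (ρ·cp) = 2149 · (19.4728)² · 28.0016 / (1095 · 2135) = 9.76031 K

value=9.760 K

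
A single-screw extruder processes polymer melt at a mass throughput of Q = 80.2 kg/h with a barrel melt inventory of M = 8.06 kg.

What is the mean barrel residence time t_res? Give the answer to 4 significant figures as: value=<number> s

Q_s = Q / 3600 = 80.2 / 3600 = 0.0222778 kg/s
t_res = M / Q_s = 8.06 ÷ 0.0222778 = 361.796 s

value=361.8 s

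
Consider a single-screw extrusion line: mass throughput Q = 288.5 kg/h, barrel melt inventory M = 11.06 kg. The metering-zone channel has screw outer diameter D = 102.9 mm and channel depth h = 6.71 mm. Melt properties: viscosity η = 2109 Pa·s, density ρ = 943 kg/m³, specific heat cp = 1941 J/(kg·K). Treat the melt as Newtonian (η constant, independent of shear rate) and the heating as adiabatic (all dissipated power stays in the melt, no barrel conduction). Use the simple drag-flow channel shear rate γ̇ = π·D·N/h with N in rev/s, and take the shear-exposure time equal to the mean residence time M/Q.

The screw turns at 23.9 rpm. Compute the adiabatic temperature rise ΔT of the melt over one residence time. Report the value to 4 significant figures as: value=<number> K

Throughput in SI: Q_s = 288.5 kg/h ÷ 3600 s/h = 0.0801389 kg/s
t_res = M / Q_s = 11.06 / 0.0801389 = 138.01 s
Convert to SI: D = 0.1029 m, h = 0.00671 m, N = 23.9/60 = 0.398333 rev/s
γ̇ = π D N / h = (π)(0.1029)(0.398333) / 0.00671 = 19.1906 s⁻¹
ΔT = η·γ̇²·t_res/(ρ·cp) = [2109 × 19.1906² × 138.01] / [943 × 1941] = 58.5639 K

value=58.56 K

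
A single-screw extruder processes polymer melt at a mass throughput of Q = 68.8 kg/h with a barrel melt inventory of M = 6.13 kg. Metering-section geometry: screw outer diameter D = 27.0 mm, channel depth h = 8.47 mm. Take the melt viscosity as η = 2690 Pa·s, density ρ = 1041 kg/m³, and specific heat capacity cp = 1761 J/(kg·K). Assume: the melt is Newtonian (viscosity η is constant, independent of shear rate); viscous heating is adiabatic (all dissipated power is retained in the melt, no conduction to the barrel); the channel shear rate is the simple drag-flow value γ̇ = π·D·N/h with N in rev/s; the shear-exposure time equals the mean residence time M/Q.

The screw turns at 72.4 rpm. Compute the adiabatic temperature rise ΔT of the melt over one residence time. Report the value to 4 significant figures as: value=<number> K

value=68.73 K

Convert throughput: Q = 68.8 kg/h = 68.8/3600 = 0.0191111 kg/s
Mean residence time: t_res = M/Q_s = 6.13 kg / 0.0191111 kg/s = 320.756 s
D = 27.0 mm = 0.027 m;  h = 8.47 mm = 0.00847 m;  N = 72.4 rpm / 60 = 1.20667 rev/s
γ̇ = π·D·N / h = π · 0.027 · 1.20667 / 0.00847 = 12.0842 s⁻¹
ΔT = η·γ̇²·t_res/(ρ·cp) = [2690 × 12.0842² × 320.756] / [1041 × 1761] = 68.7309 K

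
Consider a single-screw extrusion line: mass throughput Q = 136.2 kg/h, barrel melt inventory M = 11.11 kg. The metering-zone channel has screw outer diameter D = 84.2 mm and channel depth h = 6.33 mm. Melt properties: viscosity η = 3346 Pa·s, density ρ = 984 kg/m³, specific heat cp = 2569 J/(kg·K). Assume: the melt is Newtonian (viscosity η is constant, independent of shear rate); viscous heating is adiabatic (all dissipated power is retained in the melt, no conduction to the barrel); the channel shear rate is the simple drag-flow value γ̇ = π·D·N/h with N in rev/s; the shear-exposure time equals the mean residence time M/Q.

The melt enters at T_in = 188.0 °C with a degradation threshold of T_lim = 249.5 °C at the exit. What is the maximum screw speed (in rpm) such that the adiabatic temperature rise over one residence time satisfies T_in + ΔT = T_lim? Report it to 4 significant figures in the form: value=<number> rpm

value=18.06 rpm

Throughput in SI: Q_s = 136.2 kg/h ÷ 3600 s/h = 0.0378333 kg/s
Mean residence time: t_res = M/Q_s = 11.11 kg / 0.0378333 kg/s = 293.656 s
Convert to metres: D = 0.0842 m, h = 0.00633 m
ΔT_a = T_lim − T_in = 249.5 − 188.0 = 61.5 K
γ̇_max² = ΔT_a·ρ·cp / (η·t_res) = [61.5 × 984 × 2569] / [3346 × 293.656] = 158.223 s⁻²
Take the square root: γ̇_max = √(158.223) = 12.5787 s⁻¹
N_max = γ̇_max h / (πD) = 12.5787·0.00633/(π·0.0842) = 0.301007 rev/s → ×60 = 18.0604 rpm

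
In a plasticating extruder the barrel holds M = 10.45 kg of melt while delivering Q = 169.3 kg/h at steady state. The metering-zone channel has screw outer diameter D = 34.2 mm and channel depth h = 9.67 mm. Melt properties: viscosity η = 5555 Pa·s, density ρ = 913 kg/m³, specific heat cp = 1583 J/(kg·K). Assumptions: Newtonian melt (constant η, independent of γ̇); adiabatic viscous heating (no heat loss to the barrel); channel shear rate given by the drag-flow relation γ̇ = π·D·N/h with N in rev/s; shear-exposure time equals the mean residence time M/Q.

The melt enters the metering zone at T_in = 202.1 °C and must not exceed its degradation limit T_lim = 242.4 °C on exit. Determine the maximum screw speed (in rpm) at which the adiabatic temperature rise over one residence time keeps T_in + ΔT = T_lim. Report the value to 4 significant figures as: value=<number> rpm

value=37.09 rpm

Throughput in SI: Q_s = 169.3 kg/h ÷ 3600 s/h = 0.0470278 kg/s
t_res = M / Q_s = 10.45 / 0.0470278 = 222.209 s
D = 34.2 mm = 0.0342 m;  h = 9.67 mm = 0.00967 m
Allowable rise: ΔT_a = T_lim − T_in = 242.4 − 202.1 = 40.3 K
γ̇_max² = ΔT_a·ρ·cp/(η·t_res) = 40.3·913·1583/(5555·222.209) = 47.1857 s⁻²
Take the square root: γ̇_max = √(47.1857) = 6.86919 s⁻¹
N_max = γ̇_max·h / (π·D) = 6.86919 · 0.00967 / (π · 0.0342) = 0.618238 rev/s = 37.0943 rpm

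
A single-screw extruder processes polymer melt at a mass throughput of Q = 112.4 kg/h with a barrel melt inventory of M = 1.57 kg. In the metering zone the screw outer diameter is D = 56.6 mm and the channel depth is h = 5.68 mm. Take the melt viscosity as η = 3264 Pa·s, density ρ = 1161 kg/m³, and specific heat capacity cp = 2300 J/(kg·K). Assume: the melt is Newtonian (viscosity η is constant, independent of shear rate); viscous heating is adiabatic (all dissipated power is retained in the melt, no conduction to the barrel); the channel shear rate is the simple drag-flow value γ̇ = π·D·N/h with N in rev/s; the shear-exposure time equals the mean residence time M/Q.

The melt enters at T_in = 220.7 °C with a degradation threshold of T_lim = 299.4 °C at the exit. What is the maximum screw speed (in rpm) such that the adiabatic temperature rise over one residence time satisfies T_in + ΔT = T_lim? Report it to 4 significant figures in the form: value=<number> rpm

value=68.58 rpm

Throughput in SI: Q_s = 112.4 kg/h ÷ 3600 s/h = 0.0312222 kg/s
t_res = M / Q_s = 1.57 ÷ 0.0312222 = 50.2847 s
Convert to metres: D = 0.0566 m, h = 0.00568 m
Allowable rise: ΔT_a = T_lim − T_in = 299.4 − 220.7 = 78.7 K
Invert ΔT = ηγ̇²t_res/(ρcp) for γ̇: γ̇_max² = ΔT_a ρ cp / (η t_res) = 78.7·1161·2300 / (3264·50.2847) = 1280.41 s⁻²
γ̇_max = sqrt(1280.41) = 35.7828 s⁻¹
N_max = γ̇_max·h / (π·D) = 35.7828 · 0.00568 / (π · 0.0566) = 1.14303 rev/s = 68.5816 rpm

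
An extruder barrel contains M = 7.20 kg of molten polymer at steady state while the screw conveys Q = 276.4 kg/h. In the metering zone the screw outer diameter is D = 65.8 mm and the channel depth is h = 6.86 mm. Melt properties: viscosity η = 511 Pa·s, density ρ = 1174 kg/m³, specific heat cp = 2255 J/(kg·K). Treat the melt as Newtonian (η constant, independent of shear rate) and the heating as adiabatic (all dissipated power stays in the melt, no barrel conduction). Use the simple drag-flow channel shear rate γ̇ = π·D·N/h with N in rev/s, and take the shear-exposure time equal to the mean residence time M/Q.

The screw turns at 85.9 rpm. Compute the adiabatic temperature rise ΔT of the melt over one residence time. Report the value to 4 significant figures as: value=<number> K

Convert throughput: Q = 276.4 kg/h = 276.4/3600 = 0.0767778 kg/s
Mean residence time: t_res = M/Q_s = 7.20 kg / 0.0767778 kg/s = 93.7771 s
Convert to SI: D = 0.0658 m, h = 0.00686 m, N = 85.9/60 = 1.43167 rev/s
γ̇ = π·D·N / h = π · 0.0658 · 1.43167 / 0.00686 = 43.1413 s⁻¹
ΔT = η·γ̇²·t_res / (ρ·cp) = 511 · (43.1413)² · 93.7771 / (1174 · 2255) = 33.6892 K

value=33.69 K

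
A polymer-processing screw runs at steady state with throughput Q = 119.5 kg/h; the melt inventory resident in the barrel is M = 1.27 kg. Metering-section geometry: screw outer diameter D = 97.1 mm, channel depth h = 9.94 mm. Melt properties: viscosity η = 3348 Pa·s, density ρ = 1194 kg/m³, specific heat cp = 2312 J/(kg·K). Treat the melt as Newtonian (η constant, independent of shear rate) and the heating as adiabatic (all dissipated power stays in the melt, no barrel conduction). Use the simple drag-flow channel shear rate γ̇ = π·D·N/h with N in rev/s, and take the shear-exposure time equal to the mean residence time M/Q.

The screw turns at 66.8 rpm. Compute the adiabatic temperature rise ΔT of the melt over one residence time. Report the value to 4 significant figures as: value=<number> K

Q_s = Q / 3600 = 119.5 / 3600 = 0.0331944 kg/s
t_res = M / Q_s = 1.27 ÷ 0.0331944 = 38.2594 s
Geometry in metres: D = 97.1 mm → 0.0971 m, h = 9.94 mm → 0.00994 m; screw speed N = 66.8 rpm = 1.11333 rev/s
Shear rate: γ̇ = πDN/h = π·0.0971·1.11333/0.00994 = 34.1671 s⁻¹
ΔT = η·γ̇²·t_res/(ρ·cp) = [3348 × 34.1671² × 38.2594] / [1194 × 2312] = 54.1686 K

value=54.17 K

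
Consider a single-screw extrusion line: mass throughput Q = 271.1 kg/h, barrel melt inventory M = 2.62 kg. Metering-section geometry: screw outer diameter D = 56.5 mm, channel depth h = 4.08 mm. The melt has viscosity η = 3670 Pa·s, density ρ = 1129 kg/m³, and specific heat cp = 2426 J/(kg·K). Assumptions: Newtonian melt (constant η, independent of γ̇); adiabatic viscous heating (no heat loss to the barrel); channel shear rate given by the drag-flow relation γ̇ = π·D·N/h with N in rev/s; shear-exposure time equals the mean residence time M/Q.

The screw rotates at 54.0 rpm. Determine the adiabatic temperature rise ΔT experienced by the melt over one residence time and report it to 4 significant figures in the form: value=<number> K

value=71.47 K

Convert throughput: Q = 271.1 kg/h = 271.1/3600 = 0.0753056 kg/s
t_res = M / Q_s = 2.62 ÷ 0.0753056 = 34.7916 s
Geometry in metres: D = 56.5 mm → 0.0565 m, h = 4.08 mm → 0.00408 m; screw speed N = 54.0 rpm = 0.9 rev/s
Shear rate: γ̇ = πDN/h = π·0.0565·0.9/0.00408 = 39.1544 s⁻¹
ΔT = η·γ̇²·t_res/(ρ·cp) = [3670 × 39.1544² × 34.7916] / [1129 × 2426] = 71.4689 K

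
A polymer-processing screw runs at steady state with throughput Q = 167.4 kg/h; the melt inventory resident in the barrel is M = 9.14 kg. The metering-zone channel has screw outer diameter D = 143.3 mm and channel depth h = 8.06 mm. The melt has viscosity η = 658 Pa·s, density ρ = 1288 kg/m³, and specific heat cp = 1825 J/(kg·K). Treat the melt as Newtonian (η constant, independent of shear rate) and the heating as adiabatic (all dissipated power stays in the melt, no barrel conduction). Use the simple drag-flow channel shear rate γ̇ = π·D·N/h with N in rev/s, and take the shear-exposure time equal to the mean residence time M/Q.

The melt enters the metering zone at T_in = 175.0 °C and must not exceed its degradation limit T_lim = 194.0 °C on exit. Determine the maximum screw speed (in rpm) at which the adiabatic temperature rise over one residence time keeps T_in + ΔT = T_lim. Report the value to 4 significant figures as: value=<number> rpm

value=19.96 rpm

Q_s = Q / 3600 = 167.4 / 3600 = 0.0465 kg/s
Mean residence time: t_res = M/Q_s = 9.14 kg / 0.0465 kg/s = 196.559 s
D = 143.3 mm = 0.1433 m;  h = 8.06 mm = 0.00806 m
ΔT_a = T_lim − T_in = 194.0 − 175.0 = 19 K
γ̇_max² = ΔT_a·ρ·cp / (η·t_res) = [19 × 1288 × 1825] / [658 × 196.559] = 345.313 s⁻²
γ̇_max = √345.313 = 18.5826 s⁻¹
N_max = γ̇_max·h / (π·D) = 18.5826 · 0.00806 / (π · 0.1433) = 0.332694 rev/s = 19.9617 rpm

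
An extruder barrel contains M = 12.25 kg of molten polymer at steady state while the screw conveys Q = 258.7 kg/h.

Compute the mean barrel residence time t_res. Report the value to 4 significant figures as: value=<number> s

value=170.5 s

Q_s = Q / 3600 = 258.7 / 3600 = 0.0718611 kg/s
Mean residence time: t_res = M/Q_s = 12.25 kg / 0.0718611 kg/s = 170.468 s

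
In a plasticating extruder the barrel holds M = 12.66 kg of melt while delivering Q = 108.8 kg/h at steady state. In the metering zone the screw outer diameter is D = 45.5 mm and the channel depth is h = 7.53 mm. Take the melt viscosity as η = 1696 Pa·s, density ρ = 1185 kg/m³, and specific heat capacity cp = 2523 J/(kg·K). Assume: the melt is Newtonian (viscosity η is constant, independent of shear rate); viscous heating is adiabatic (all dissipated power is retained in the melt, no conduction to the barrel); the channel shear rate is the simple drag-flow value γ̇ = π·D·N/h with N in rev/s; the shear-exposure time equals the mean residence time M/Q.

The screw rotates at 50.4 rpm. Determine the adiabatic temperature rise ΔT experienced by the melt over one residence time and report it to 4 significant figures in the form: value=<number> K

Q_s = Q / 3600 = 108.8 / 3600 = 0.0302222 kg/s
Mean residence time: t_res = M/Q_s = 12.66 kg / 0.0302222 kg/s = 418.897 s
D = 45.5 mm = 0.0455 m;  h = 7.53 mm = 0.00753 m;  N = 50.4 rpm / 60 = 0.84 rev/s
γ̇ = π·D·N / h = π · 0.0455 · 0.84 / 0.00753 = 15.9458 s⁻¹
ΔT = η·γ̇²·t_res/(ρ·cp) = [1696 × 15.9458² × 418.897] / [1185 × 2523] = 60.4211 K

value=60.42 K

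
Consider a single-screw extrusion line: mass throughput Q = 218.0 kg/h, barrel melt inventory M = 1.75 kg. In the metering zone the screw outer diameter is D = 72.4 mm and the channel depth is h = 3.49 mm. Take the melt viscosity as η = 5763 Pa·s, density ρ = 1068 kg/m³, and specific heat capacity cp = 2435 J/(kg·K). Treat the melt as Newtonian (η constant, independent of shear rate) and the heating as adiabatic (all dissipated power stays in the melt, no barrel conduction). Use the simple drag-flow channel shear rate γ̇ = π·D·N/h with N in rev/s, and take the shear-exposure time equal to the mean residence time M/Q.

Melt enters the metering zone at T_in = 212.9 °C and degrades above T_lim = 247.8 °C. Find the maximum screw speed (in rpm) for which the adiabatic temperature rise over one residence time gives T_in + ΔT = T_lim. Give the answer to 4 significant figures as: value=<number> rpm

Throughput in SI: Q_s = 218.0 kg/h ÷ 3600 s/h = 0.0605556 kg/s
t_res = M / Q_s = 1.75 ÷ 0.0605556 = 28.8991 s
D = 72.4 mm = 0.0724 m;  h = 3.49 mm = 0.00349 m
ΔT_a = T_lim − T_in = 247.8 − 212.9 = 34.9 K
γ̇_max² = ΔT_a·ρ·cp/(η·t_res) = 34.9·1068·2435/(5763·28.8991) = 544.958 s⁻²
Take the square root: γ̇_max = √(544.958) = 23.3443 s⁻¹
N_max = γ̇_max h / (πD) = 23.3443·0.00349/(π·0.0724) = 0.358194 rev/s → ×60 = 21.4916 rpm

value=21.49 rpm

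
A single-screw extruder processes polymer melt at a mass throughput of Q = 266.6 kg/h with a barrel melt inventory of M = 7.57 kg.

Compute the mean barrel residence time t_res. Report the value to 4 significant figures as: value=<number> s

Convert throughput: Q = 266.6 kg/h = 266.6/3600 = 0.0740556 kg/s
t_res = M / Q_s = 7.57 / 0.0740556 = 102.221 s

value=102.2 s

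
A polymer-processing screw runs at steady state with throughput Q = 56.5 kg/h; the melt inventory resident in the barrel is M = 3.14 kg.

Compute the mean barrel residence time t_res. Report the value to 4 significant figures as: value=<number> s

value=200.1 s

Convert throughput: Q = 56.5 kg/h = 56.5/3600 = 0.0156944 kg/s
t_res = M / Q_s = 3.14 ÷ 0.0156944 = 200.071 s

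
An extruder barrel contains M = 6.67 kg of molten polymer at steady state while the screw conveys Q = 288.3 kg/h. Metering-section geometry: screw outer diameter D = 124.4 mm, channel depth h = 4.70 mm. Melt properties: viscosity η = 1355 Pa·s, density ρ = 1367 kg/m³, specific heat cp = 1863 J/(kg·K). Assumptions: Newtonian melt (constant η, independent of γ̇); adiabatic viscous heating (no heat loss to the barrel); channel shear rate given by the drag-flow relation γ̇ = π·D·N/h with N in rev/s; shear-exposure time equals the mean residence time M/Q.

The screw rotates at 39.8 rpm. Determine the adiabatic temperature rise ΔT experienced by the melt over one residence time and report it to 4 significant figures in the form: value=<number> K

Convert throughput: Q = 288.3 kg/h = 288.3/3600 = 0.0800833 kg/s
Mean residence time: t_res = M/Q_s = 6.67 kg / 0.0800833 kg/s = 83.2882 s
Geometry in metres: D = 124.4 mm → 0.1244 m, h = 4.70 mm → 0.0047 m; screw speed N = 39.8 rpm = 0.663333 rev/s
γ̇ = π·D·N / h = π · 0.1244 · 0.663333 / 0.0047 = 55.1575 s⁻¹
ΔT = η·γ̇²·t_res / (ρ·cp) = 1355 · (55.1575)² · 83.2882 / (1367 · 1863) = 134.819 K

value=134.8 K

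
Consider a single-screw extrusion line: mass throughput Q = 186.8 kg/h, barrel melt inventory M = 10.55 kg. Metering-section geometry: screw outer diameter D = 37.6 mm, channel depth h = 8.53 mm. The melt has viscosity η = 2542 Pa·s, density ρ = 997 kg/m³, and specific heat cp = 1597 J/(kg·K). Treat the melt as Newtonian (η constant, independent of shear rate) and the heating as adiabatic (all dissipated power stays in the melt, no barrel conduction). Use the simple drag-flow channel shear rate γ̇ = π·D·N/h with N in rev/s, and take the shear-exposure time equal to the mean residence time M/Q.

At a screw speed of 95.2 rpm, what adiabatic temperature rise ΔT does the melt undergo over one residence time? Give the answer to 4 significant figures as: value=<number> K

value=156.7 K

Convert throughput: Q = 186.8 kg/h = 186.8/3600 = 0.0518889 kg/s
Mean residence time: t_res = M/Q_s = 10.55 kg / 0.0518889 kg/s = 203.319 s
Geometry in metres: D = 37.6 mm → 0.0376 m, h = 8.53 mm → 0.00853 m; screw speed N = 95.2 rpm = 1.58667 rev/s
Shear rate: γ̇ = πDN/h = π·0.0376·1.58667/0.00853 = 21.9722 s⁻¹
ΔT = η·γ̇²·t_res/(ρ·cp) = [2542 × 21.9722² × 203.319] / [997 × 1597] = 156.712 K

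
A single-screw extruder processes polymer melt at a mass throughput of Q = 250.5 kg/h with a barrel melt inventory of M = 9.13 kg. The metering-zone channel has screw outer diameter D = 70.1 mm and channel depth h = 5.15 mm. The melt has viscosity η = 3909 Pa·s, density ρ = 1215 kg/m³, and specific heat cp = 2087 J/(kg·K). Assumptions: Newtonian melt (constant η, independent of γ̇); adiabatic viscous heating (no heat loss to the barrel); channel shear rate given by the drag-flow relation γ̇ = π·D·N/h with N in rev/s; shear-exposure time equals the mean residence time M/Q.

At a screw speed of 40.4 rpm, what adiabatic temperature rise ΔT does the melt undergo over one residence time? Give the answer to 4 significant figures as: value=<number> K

Convert throughput: Q = 250.5 kg/h = 250.5/3600 = 0.0695833 kg/s
Mean residence time: t_res = M/Q_s = 9.13 kg / 0.0695833 kg/s = 131.21 s
Convert to SI: D = 0.0701 m, h = 0.00515 m, N = 40.4/60 = 0.673333 rev/s
γ̇ = π·D·N / h = π · 0.0701 · 0.673333 / 0.00515 = 28.7933 s⁻¹
ΔT = η·γ̇²·t_res/(ρ·cp) = [3909 × 28.7933² × 131.21] / [1215 × 2087] = 167.693 K

value=167.7 K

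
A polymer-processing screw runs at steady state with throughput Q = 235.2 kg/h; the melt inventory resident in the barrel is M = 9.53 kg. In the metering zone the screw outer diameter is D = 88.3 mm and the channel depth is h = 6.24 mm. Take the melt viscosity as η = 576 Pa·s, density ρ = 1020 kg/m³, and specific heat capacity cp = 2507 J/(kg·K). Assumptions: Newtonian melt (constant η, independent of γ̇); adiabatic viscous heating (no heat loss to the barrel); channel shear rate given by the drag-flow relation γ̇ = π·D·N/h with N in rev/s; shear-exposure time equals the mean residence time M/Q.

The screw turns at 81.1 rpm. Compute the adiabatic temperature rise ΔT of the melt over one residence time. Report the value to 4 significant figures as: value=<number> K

value=118.6 K

Throughput in SI: Q_s = 235.2 kg/h ÷ 3600 s/h = 0.0653333 kg/s
t_res = M / Q_s = 9.53 / 0.0653333 = 145.867 s
Convert to SI: D = 0.0883 m, h = 0.00624 m, N = 81.1/60 = 1.35167 rev/s
γ̇ = π D N / h = (π)(0.0883)(1.35167) / 0.00624 = 60.0891 s⁻¹
Adiabatic rise: ΔT = η γ̇² t_res / (ρ cp) = 576·(60.0891)²·145.867 / (1020·2507) = 118.636 K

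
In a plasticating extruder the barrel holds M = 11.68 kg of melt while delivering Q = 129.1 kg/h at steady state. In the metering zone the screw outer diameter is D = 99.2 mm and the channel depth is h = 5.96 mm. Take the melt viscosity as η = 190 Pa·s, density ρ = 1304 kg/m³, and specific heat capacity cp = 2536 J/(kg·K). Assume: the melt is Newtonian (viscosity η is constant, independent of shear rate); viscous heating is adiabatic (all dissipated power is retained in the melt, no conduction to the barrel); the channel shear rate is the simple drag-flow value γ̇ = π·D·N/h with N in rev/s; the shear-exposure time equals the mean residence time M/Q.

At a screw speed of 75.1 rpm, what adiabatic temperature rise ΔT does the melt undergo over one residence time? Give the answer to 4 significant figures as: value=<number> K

value=80.16 K

Convert throughput: Q = 129.1 kg/h = 129.1/3600 = 0.0358611 kg/s
t_res = M / Q_s = 11.68 / 0.0358611 = 325.701 s
Convert to SI: D = 0.0992 m, h = 0.00596 m, N = 75.1/60 = 1.25167 rev/s
γ̇ = π·D·N / h = π · 0.0992 · 1.25167 / 0.00596 = 65.4491 s⁻¹
ΔT = η·γ̇²·t_res/(ρ·cp) = [190 × 65.4491² × 325.701] / [1304 × 2536] = 80.1593 K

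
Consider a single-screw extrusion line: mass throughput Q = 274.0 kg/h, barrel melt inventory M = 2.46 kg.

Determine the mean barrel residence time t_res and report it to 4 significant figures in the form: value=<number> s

Throughput in SI: Q_s = 274.0 kg/h ÷ 3600 s/h = 0.0761111 kg/s
t_res = M / Q_s = 2.46 ÷ 0.0761111 = 32.3212 s

value=32.32 s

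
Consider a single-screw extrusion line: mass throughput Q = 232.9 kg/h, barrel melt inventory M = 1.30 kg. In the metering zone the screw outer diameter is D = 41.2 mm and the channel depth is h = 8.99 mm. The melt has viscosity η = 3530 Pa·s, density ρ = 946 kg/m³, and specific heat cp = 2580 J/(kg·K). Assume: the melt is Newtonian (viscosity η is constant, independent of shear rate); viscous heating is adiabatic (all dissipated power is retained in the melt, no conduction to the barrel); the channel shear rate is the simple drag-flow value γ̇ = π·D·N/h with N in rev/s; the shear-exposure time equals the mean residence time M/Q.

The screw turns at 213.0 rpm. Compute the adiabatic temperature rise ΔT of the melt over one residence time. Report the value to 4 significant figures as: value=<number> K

Convert throughput: Q = 232.9 kg/h = 232.9/3600 = 0.0646944 kg/s
t_res = M / Q_s = 1.30 / 0.0646944 = 20.0945 s
Geometry in metres: D = 41.2 mm → 0.0412 m, h = 8.99 mm → 0.00899 m; screw speed N = 213.0 rpm = 3.55 rev/s
γ̇ = π D N / h = (π)(0.0412)(3.55) / 0.00899 = 51.1112 s⁻¹
ΔT = η·γ̇²·t_res/(ρ·cp) = [3530 × 51.1112² × 20.0945] / [946 × 2580] = 75.9227 K

value=75.92 K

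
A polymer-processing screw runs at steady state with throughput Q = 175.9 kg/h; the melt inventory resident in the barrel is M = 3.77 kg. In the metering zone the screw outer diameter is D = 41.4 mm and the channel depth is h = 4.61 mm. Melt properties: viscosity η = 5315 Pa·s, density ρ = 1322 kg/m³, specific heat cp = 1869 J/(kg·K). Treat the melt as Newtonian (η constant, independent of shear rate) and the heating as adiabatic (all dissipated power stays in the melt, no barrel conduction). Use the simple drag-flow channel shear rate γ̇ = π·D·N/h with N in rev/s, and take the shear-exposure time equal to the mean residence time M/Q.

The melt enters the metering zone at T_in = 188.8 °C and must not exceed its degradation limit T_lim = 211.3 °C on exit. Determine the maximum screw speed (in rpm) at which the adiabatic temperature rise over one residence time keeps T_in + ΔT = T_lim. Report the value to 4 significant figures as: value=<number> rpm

Throughput in SI: Q_s = 175.9 kg/h ÷ 3600 s/h = 0.0488611 kg/s
Mean residence time: t_res = M/Q_s = 3.77 kg / 0.0488611 kg/s = 77.1575 s
D = 41.4 mm = 0.0414 m;  h = 4.61 mm = 0.00461 m
Allowable rise: ΔT_a = T_lim − T_in = 211.3 − 188.8 = 22.5 K
γ̇_max² = ΔT_a·ρ·cp / (η·t_res) = [22.5 × 1322 × 1869] / [5315 × 77.1575] = 135.563 s⁻²
γ̇_max = sqrt(135.563) = 11.6432 s⁻¹
N_max = γ̇_max·h / (π·D) = 11.6432 · 0.00461 / (π · 0.0414) = 0.412688 rev/s = 24.7613 rpm

value=24.76 rpm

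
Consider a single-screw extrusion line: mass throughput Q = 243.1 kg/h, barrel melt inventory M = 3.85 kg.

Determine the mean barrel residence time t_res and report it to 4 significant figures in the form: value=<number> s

Convert throughput: Q = 243.1 kg/h = 243.1/3600 = 0.0675278 kg/s
t_res = M / Q_s = 3.85 / 0.0675278 = 57.0136 s

value=57.01 s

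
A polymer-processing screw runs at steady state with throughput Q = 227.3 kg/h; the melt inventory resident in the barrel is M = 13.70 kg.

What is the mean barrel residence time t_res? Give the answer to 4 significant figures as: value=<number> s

value=217.0 s

Convert throughput: Q = 227.3 kg/h = 227.3/3600 = 0.0631389 kg/s
t_res = M / Q_s = 13.70 ÷ 0.0631389 = 216.982 s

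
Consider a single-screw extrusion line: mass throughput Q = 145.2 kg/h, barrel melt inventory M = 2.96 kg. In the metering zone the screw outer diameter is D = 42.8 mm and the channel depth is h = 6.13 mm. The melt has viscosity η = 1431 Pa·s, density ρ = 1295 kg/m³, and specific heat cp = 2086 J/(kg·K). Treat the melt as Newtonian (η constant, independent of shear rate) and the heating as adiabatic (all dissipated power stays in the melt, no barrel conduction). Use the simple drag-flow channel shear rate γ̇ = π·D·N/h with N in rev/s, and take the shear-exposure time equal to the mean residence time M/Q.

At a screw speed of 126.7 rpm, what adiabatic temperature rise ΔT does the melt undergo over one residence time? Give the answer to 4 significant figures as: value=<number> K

value=83.41 K

Convert throughput: Q = 145.2 kg/h = 145.2/3600 = 0.0403333 kg/s
Mean residence time: t_res = M/Q_s = 2.96 kg / 0.0403333 kg/s = 73.3884 s
Convert to SI: D = 0.0428 m, h = 0.00613 m, N = 126.7/60 = 2.11167 rev/s
Shear rate: γ̇ = πDN/h = π·0.0428·2.11167/0.00613 = 46.3189 s⁻¹
Adiabatic rise: ΔT = η γ̇² t_res / (ρ cp) = 1431·(46.3189)²·73.3884 / (1295·2086) = 83.4066 K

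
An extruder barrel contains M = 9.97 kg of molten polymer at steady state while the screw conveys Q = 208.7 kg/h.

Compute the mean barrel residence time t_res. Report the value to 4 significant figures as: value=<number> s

Q_s = Q / 3600 = 208.7 / 3600 = 0.0579722 kg/s
t_res = M / Q_s = 9.97 ÷ 0.0579722 = 171.979 s

value=172.0 s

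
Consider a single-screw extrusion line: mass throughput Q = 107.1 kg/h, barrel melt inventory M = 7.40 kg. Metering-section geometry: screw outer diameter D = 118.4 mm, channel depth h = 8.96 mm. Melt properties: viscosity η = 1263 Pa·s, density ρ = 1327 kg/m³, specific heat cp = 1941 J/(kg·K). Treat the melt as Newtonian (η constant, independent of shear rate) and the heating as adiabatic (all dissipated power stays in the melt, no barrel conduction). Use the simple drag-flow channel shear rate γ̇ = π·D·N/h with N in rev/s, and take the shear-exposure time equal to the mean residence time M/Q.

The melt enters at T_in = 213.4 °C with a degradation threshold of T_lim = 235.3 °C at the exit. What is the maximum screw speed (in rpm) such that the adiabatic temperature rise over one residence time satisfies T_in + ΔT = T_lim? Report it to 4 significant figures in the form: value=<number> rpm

Throughput in SI: Q_s = 107.1 kg/h ÷ 3600 s/h = 0.02975 kg/s
t_res = M / Q_s = 7.40 ÷ 0.02975 = 248.739 s
D = 118.4 mm = 0.1184 m;  h = 8.96 mm = 0.00896 m
ΔT_a = T_lim − T_in = 235.3 °C − 213.4 °C = 21.9 K
γ̇_max² = ΔT_a·ρ·cp/(η·t_res) = 21.9·1327·1941/(1263·248.739) = 179.553 s⁻²
γ̇_max = √179.553 = 13.3997 s⁻¹
Solve γ̇ = πDN/h for N: N_max = γ̇_max·h/(π·D) = 13.3997 × 0.00896 / (π × 0.1184) = 0.322777 rev/s = 19.3666 rpm

value=19.37 rpm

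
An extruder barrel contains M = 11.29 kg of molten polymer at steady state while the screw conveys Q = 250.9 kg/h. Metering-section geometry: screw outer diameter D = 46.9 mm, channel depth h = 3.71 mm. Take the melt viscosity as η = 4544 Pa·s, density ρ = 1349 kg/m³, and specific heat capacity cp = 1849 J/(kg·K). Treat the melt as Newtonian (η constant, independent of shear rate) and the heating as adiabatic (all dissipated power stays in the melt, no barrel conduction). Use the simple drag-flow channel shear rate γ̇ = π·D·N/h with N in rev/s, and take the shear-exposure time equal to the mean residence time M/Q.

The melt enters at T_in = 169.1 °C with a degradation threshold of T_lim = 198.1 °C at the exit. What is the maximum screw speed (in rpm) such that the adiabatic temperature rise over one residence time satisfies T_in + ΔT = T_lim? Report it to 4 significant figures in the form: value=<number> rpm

Convert throughput: Q = 250.9 kg/h = 250.9/3600 = 0.0696944 kg/s
t_res = M / Q_s = 11.29 ÷ 0.0696944 = 161.993 s
Convert to metres: D = 0.0469 m, h = 0.00371 m
ΔT_a = T_lim − T_in = 198.1 − 169.1 = 29 K
Invert ΔT = ηγ̇²t_res/(ρcp) for γ̇: γ̇_max² = ΔT_a ρ cp / (η t_res) = 29·1349·1849 / (4544·161.993) = 98.2681 s⁻²
Take the square root: γ̇_max = √(98.2681) = 9.91303 s⁻¹
N_max = γ̇_max·h / (π·D) = 9.91303 · 0.00371 / (π · 0.0469) = 0.249607 rev/s = 14.9764 rpm

value=14.98 rpm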